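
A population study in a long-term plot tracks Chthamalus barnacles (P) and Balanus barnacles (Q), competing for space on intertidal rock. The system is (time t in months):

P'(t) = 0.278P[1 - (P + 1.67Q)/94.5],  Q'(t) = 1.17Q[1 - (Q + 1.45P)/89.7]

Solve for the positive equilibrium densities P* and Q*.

P* ≈ 38.9, Q* ≈ 33.3

Setting both brackets to zero gives the nullclines P + 1.67Q = 94.5 and 1.45P + Q = 89.7.
Substituting Q = 89.7 - 1.45P into the first: P(1 - 1.67·1.45) = 94.5 - 1.67·89.7.
So P* = -55.3/-1.42 = 38.9, and then Q* = 89.7 - 1.45·38.9 = 33.3.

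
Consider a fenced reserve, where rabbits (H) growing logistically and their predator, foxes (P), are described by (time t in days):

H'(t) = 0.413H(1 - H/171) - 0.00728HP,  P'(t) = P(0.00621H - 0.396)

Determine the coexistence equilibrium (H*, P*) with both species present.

From dP/dt = 0 with P > 0: 0.00621H* = 0.396, so H* = 63.8.
Substitute into dH/dt = 0: 0.413(1 - 63.8/171) = 0.00728P*.
The bracket is 0.627, giving P* = 0.259/0.00728 = 35.6.

H* ≈ 63.8, P* ≈ 35.6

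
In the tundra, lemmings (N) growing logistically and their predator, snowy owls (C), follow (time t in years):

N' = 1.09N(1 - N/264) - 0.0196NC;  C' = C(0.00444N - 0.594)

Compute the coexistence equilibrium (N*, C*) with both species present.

From dC/dt = 0 with C > 0: 0.00444N* = 0.594, so N* = 134.
Substitute into dN/dt = 0: 1.09(1 - 134/264) = 0.0196C*.
The bracket is 0.493, giving C* = 0.538/0.0196 = 27.4.

N* ≈ 134, C* ≈ 27.4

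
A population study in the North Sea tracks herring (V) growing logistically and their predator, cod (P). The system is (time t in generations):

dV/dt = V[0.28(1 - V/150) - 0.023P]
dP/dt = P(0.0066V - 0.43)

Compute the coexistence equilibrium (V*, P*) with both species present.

From dP/dt = 0 with P > 0: 0.0066V* = 0.43, so V* = 65.2.
Substitute into dV/dt = 0: 0.28(1 - 65.2/150) = 0.023P*.
The bracket is 0.566, giving P* = 0.158/0.023 = 6.89.

V* ≈ 65.2, P* ≈ 6.89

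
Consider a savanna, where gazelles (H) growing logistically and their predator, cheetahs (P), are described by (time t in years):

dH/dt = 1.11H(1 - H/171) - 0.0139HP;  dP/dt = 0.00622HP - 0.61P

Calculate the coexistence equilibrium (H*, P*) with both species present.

H* ≈ 98.1, P* ≈ 34.1

From dP/dt = 0 with P > 0: 0.00622H* = 0.61, so H* = 98.1.
Substitute into dH/dt = 0: 1.11(1 - 98.1/171) = 0.0139P*.
The bracket is 0.426, giving P* = 0.473/0.0139 = 34.1.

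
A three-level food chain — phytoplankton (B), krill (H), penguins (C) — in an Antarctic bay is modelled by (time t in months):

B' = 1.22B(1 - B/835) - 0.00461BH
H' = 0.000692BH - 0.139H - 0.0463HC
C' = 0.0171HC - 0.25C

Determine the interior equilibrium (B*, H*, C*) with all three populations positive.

B* ≈ 789, H* ≈ 14.6, C* ≈ 8.79

From dC/dt = 0: 0.0171H* = 0.25, so H* = 14.6.
From dB/dt = 0: 1.22(1 - B*/835) = 0.00461·14.6, giving B* = 835·(1 - 0.0552) = 789.
From dH/dt = 0: 0.000692·789 - 0.139 = 0.0463C*, so C* = 0.407/0.0463 = 8.79.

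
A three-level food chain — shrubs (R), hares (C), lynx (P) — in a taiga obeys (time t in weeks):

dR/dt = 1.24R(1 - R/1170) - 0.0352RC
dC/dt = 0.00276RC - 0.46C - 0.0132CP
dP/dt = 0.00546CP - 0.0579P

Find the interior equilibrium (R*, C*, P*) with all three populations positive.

R* ≈ 818, C* ≈ 10.6, P* ≈ 136

From dP/dt = 0: 0.00546C* = 0.0579, so C* = 10.6.
From dR/dt = 0: 1.24(1 - R*/1170) = 0.0352·10.6, giving R* = 1170·(1 - 0.301) = 818.
From dC/dt = 0: 0.00276·818 - 0.46 = 0.0132P*, so P* = 1.8/0.0132 = 136.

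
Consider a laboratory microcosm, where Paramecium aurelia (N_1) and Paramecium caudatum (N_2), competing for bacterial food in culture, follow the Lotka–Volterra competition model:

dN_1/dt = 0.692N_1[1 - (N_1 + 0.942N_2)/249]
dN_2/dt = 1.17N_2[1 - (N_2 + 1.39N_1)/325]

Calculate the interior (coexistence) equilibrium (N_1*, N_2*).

Setting both brackets to zero gives the nullclines N_1 + 0.942N_2 = 249 and 1.39N_1 + N_2 = 325.
Substituting N_2 = 325 - 1.39N_1 into the first: N_1(1 - 0.942·1.39) = 249 - 0.942·325.
So N_1* = -57.1/-0.309 = 185, and then N_2* = 325 - 1.39·185 = 68.2.

N_1* ≈ 185, N_2* ≈ 68.2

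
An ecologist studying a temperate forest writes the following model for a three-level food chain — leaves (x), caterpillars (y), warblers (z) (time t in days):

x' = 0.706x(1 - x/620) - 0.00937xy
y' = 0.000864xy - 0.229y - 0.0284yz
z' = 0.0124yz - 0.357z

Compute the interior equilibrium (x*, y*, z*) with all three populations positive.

From dz/dt = 0: 0.0124y* = 0.357, so y* = 28.8.
From dx/dt = 0: 0.706(1 - x*/620) = 0.00937·28.8, giving x* = 620·(1 - 0.382) = 383.
From dy/dt = 0: 0.000864·383 - 0.229 = 0.0284z*, so z* = 0.102/0.0284 = 3.59.

x* ≈ 383, y* ≈ 28.8, z* ≈ 3.59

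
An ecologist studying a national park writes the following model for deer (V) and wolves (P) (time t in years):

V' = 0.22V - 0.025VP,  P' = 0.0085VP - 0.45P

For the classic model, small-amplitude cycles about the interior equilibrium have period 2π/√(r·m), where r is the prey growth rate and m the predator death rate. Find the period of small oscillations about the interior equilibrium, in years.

Here r = 0.22 and m = 0.45, so r·m = 0.099.
ω = √0.099 = 0.315 per year, hence T = 2π/ω ≈ 20 years.

T ≈ 20 years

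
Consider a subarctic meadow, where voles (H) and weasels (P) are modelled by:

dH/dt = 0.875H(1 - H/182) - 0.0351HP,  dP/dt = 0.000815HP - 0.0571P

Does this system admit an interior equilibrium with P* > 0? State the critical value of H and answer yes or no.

Threshold H = 70.1; K > 70.1, so yes, the predator persists.

The predator equation gives dP/dt > 0 only when H > 0.0571/0.000815 = 70.1.
Without the predator, H → K = 182. Since 182 > 70.1, the predator can invade and persist.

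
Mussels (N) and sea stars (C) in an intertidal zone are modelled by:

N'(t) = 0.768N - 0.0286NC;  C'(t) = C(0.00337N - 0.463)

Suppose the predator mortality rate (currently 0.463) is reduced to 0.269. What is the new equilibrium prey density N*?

At the interior fixed point, setting dC/dt = 0 with C > 0 fixes N* = (predator death rate)/(NC coefficient) — independent of the other coefficients.
With the change, N* = 0.269/0.00337 = 79.8; it falls from 137.

N* ≈ 79.8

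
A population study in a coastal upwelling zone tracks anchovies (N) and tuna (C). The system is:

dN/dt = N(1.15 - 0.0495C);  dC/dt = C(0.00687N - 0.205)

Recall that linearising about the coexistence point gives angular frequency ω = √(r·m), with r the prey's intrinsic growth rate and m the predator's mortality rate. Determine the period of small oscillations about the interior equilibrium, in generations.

T ≈ 12.9 generations

Here r = 1.15 and m = 0.205, so r·m = 0.236.
ω = √0.236 = 0.486 per generation, hence T = 2π/ω ≈ 12.9 generations.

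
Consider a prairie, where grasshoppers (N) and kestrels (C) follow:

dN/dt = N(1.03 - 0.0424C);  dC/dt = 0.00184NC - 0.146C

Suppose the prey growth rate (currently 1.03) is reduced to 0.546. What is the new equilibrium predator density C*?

C* ≈ 12.9

At the interior fixed point, setting dN/dt = 0 with N > 0 fixes C* = (prey growth rate)/(NC coefficient) — independent of the other coefficients.
With the change, C* = 0.546/0.0424 = 12.9; it falls from 24.3.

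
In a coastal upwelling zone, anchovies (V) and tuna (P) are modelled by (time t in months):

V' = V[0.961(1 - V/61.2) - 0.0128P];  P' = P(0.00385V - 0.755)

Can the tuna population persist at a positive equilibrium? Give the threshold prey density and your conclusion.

The predator equation gives dP/dt > 0 only when V > 0.755/0.00385 = 196.
Without the predator, V → K = 61.2. Since 61.2 < 196, the predator cannot invade.

Threshold V = 196; K < 196, so no, the predator goes extinct.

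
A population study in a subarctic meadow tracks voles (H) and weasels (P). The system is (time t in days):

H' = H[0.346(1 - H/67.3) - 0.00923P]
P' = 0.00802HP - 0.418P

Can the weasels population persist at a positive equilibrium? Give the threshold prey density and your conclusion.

The predator equation gives dP/dt > 0 only when H > 0.418/0.00802 = 52.1.
Without the predator, H → K = 67.3. Since 67.3 > 52.1, the predator can invade and persist.

Threshold H = 52.1; K > 52.1, so yes, the predator persists.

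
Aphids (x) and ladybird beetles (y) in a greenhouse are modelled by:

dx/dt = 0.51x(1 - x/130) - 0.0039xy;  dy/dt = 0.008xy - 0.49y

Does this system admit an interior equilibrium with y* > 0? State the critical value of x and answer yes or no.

Threshold x = 61.2; K > 61.2, so yes, the predator persists.

The predator equation gives dy/dt > 0 only when x > 0.49/0.008 = 61.2.
Without the predator, x → K = 130. Since 130 > 61.2, the predator can invade and persist.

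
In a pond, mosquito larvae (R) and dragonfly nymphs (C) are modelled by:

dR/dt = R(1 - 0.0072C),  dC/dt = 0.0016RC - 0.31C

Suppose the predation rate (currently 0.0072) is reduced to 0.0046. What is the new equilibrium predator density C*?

C* ≈ 217

At the interior fixed point, setting dR/dt = 0 with R > 0 fixes C* = (prey growth rate)/(RC coefficient) — independent of the other coefficients.
With the change, C* = 1/0.0046 = 217; it rises from 139.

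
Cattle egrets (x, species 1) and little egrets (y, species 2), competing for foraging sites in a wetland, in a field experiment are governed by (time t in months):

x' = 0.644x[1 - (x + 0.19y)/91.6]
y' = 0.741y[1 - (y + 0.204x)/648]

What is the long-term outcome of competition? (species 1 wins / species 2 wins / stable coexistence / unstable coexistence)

Compare the nullcline intercepts: K1/α12 = 91.6/0.19 = 482 < K2 = 648; K2/α21 = 648/0.204 = 3180 > K1 = 91.6.
Since the inequalities point opposite ways, species 2 can invade but species 1 cannot.

species 2 excludes species 1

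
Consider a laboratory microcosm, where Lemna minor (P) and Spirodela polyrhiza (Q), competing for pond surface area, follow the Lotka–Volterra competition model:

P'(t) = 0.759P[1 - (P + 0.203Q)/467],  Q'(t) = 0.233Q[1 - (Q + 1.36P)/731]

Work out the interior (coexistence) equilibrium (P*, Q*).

P* ≈ 440, Q* ≈ 132

Setting both brackets to zero gives the nullclines P + 0.203Q = 467 and 1.36P + Q = 731.
Substituting Q = 731 - 1.36P into the first: P(1 - 0.203·1.36) = 467 - 0.203·731.
So P* = 319/0.724 = 440, and then Q* = 731 - 1.36·440 = 132.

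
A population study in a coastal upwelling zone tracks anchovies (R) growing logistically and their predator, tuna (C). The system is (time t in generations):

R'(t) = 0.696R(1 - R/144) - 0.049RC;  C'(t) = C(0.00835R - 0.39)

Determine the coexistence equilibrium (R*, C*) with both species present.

From dC/dt = 0 with C > 0: 0.00835R* = 0.39, so R* = 46.7.
Substitute into dR/dt = 0: 0.696(1 - 46.7/144) = 0.049C*.
The bracket is 0.676, giving C* = 0.47/0.049 = 9.6.

R* ≈ 46.7, C* ≈ 9.6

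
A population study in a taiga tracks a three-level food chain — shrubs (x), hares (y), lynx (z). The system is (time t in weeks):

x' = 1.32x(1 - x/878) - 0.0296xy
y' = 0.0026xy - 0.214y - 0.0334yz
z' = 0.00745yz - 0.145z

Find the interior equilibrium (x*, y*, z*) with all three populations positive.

From dz/dt = 0: 0.00745y* = 0.145, so y* = 19.5.
From dx/dt = 0: 1.32(1 - x*/878) = 0.0296·19.5, giving x* = 878·(1 - 0.436) = 495.
From dy/dt = 0: 0.0026·495 - 0.214 = 0.0334z*, so z* = 1.07/0.0334 = 32.1.

x* ≈ 495, y* ≈ 19.5, z* ≈ 32.1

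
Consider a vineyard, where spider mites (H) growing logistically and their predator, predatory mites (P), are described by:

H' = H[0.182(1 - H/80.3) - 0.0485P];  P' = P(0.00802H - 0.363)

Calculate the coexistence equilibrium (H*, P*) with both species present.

From dP/dt = 0 with P > 0: 0.00802H* = 0.363, so H* = 45.3.
Substitute into dH/dt = 0: 0.182(1 - 45.3/80.3) = 0.0485P*.
The bracket is 0.436, giving P* = 0.0794/0.0485 = 1.64.

H* ≈ 45.3, P* ≈ 1.64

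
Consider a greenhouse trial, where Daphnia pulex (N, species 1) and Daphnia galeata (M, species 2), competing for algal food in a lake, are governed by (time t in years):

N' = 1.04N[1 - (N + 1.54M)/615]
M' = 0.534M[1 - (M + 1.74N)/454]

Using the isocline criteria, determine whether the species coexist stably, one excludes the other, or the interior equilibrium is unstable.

Compare the nullcline intercepts: K1/α12 = 615/1.54 = 399 < K2 = 454; K2/α21 = 454/1.74 = 261 < K1 = 615.
Since both are reversed, neither can invade when rare; the interior point is a saddle.

unstable coexistence (outcome depends on initial conditions)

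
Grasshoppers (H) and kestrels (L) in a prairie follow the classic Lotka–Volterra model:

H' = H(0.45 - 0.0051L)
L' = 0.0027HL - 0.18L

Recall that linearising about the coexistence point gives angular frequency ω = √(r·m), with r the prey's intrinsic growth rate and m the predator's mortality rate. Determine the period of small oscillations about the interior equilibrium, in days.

T ≈ 22.1 days

Here r = 0.45 and m = 0.18, so r·m = 0.081.
ω = √0.081 = 0.285 per day, hence T = 2π/ω ≈ 22.1 days.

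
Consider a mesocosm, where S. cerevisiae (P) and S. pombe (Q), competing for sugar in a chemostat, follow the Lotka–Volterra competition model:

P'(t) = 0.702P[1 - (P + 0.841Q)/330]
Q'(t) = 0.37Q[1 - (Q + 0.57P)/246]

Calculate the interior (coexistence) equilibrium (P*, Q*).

P* ≈ 236, Q* ≈ 111

Setting both brackets to zero gives the nullclines P + 0.841Q = 330 and 0.57P + Q = 246.
Substituting Q = 246 - 0.57P into the first: P(1 - 0.841·0.57) = 330 - 0.841·246.
So P* = 123/0.521 = 236, and then Q* = 246 - 0.57·236 = 111.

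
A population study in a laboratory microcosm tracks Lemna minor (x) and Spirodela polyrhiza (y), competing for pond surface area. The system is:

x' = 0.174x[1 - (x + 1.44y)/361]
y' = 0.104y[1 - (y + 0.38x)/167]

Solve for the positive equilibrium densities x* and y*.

x* ≈ 266, y* ≈ 65.9

Setting both brackets to zero gives the nullclines x + 1.44y = 361 and 0.38x + y = 167.
Substituting y = 167 - 0.38x into the first: x(1 - 1.44·0.38) = 361 - 1.44·167.
So x* = 121/0.453 = 266, and then y* = 167 - 0.38·266 = 65.9.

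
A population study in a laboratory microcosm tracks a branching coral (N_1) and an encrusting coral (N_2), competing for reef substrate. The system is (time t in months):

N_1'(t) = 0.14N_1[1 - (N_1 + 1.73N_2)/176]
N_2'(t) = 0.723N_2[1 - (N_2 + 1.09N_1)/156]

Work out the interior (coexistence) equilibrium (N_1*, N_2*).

Setting both brackets to zero gives the nullclines N_1 + 1.73N_2 = 176 and 1.09N_1 + N_2 = 156.
Substituting N_2 = 156 - 1.09N_1 into the first: N_1(1 - 1.73·1.09) = 176 - 1.73·156.
So N_1* = -93.9/-0.886 = 106, and then N_2* = 156 - 1.09·106 = 40.5.

N_1* ≈ 106, N_2* ≈ 40.5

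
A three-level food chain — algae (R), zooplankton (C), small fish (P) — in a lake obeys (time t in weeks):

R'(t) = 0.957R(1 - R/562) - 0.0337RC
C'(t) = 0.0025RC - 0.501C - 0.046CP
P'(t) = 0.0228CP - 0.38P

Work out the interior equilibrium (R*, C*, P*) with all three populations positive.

R* ≈ 232, C* ≈ 16.7, P* ≈ 1.73

From dP/dt = 0: 0.0228C* = 0.38, so C* = 16.7.
From dR/dt = 0: 0.957(1 - R*/562) = 0.0337·16.7, giving R* = 562·(1 - 0.587) = 232.
From dC/dt = 0: 0.0025·232 - 0.501 = 0.046P*, so P* = 0.0794/0.046 = 1.73.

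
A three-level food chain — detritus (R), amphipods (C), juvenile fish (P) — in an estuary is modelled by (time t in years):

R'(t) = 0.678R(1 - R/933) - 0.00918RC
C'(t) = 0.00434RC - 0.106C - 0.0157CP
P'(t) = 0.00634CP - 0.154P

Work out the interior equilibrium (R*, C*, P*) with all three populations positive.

From dP/dt = 0: 0.00634C* = 0.154, so C* = 24.3.
From dR/dt = 0: 0.678(1 - R*/933) = 0.00918·24.3, giving R* = 933·(1 - 0.329) = 626.
From dC/dt = 0: 0.00434·626 - 0.106 = 0.0157P*, so P* = 2.61/0.0157 = 166.

R* ≈ 626, C* ≈ 24.3, P* ≈ 166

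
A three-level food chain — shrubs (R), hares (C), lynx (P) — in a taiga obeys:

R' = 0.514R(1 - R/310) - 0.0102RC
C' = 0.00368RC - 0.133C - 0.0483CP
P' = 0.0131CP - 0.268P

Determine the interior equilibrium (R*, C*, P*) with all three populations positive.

From dP/dt = 0: 0.0131C* = 0.268, so C* = 20.5.
From dR/dt = 0: 0.514(1 - R*/310) = 0.0102·20.5, giving R* = 310·(1 - 0.406) = 184.
From dC/dt = 0: 0.00368·184 - 0.133 = 0.0483P*, so P* = 0.545/0.0483 = 11.3.

R* ≈ 184, C* ≈ 20.5, P* ≈ 11.3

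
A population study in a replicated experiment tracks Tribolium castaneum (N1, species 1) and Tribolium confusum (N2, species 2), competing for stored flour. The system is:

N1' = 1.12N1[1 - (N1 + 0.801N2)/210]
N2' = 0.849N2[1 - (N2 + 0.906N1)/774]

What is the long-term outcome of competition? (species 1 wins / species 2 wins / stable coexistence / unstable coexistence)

species 2 excludes species 1

Compare the nullcline intercepts: K1/α12 = 210/0.801 = 262 < K2 = 774; K2/α21 = 774/0.906 = 854 > K1 = 210.
Since the inequalities point opposite ways, species 2 can invade but species 1 cannot.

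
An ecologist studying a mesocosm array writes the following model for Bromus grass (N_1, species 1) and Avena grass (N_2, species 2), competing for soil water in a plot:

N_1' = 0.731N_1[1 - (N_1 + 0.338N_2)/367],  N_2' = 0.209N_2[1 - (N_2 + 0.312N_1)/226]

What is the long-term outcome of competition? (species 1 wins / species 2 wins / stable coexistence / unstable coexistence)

Compare the nullcline intercepts: K1/α12 = 367/0.338 = 1090 > K2 = 226; K2/α21 = 226/0.312 = 724 > K1 = 367.
Since both inequalities hold, each species can invade when rare, so the interior equilibrium is stable.

stable coexistence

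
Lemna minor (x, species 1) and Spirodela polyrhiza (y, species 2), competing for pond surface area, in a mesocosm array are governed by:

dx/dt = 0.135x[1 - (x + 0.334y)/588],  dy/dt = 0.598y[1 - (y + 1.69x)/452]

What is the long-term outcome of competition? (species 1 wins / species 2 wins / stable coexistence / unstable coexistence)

Compare the nullcline intercepts: K1/α12 = 588/0.334 = 1760 > K2 = 452; K2/α21 = 452/1.69 = 267 < K1 = 588.
Since the inequalities point opposite ways, species 1 can invade but species 2 cannot.

species 1 excludes species 2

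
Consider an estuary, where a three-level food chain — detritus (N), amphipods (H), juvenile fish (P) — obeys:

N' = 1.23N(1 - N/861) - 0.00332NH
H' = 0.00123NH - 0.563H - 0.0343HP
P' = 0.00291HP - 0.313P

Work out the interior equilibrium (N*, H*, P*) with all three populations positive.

N* ≈ 611, H* ≈ 108, P* ≈ 5.5

From dP/dt = 0: 0.00291H* = 0.313, so H* = 108.
From dN/dt = 0: 1.23(1 - N*/861) = 0.00332·108, giving N* = 861·(1 - 0.29) = 611.
From dH/dt = 0: 0.00123·611 - 0.563 = 0.0343P*, so P* = 0.189/0.0343 = 5.5.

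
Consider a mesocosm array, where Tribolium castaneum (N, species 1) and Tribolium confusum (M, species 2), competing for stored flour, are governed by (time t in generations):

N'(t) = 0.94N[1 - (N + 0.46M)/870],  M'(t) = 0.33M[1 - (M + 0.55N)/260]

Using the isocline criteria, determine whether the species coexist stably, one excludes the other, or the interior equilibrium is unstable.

species 1 excludes species 2

Compare the nullcline intercepts: K1/α12 = 870/0.46 = 1890 > K2 = 260; K2/α21 = 260/0.55 = 473 < K1 = 870.
Since the inequalities point opposite ways, species 1 can invade but species 2 cannot.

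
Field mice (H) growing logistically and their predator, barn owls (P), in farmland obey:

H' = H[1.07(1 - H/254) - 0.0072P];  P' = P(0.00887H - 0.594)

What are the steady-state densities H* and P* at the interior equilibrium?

From dP/dt = 0 with P > 0: 0.00887H* = 0.594, so H* = 67.
Substitute into dH/dt = 0: 1.07(1 - 67/254) = 0.0072P*.
The bracket is 0.736, giving P* = 0.788/0.0072 = 109.

H* ≈ 67, P* ≈ 109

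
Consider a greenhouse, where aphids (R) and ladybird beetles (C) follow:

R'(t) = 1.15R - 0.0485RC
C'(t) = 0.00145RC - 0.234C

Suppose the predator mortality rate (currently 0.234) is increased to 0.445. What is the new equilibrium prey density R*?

R* ≈ 307

At the interior fixed point, setting dC/dt = 0 with C > 0 fixes R* = (predator death rate)/(RC coefficient) — independent of the other coefficients.
With the change, R* = 0.445/0.00145 = 307; it rises from 161.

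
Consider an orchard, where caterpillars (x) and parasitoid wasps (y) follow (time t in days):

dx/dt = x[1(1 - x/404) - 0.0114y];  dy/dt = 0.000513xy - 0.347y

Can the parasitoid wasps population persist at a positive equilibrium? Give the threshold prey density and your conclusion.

Threshold x = 676; K < 676, so no, the predator goes extinct.

The predator equation gives dy/dt > 0 only when x > 0.347/0.000513 = 676.
Without the predator, x → K = 404. Since 404 < 676, the predator cannot invade.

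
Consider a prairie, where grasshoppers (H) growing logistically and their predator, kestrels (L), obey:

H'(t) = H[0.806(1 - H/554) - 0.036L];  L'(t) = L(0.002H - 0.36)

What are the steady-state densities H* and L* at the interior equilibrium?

From dL/dt = 0 with L > 0: 0.002H* = 0.36, so H* = 180.
Substitute into dH/dt = 0: 0.806(1 - 180/554) = 0.036L*.
The bracket is 0.675, giving L* = 0.544/0.036 = 15.1.

H* ≈ 180, L* ≈ 15.1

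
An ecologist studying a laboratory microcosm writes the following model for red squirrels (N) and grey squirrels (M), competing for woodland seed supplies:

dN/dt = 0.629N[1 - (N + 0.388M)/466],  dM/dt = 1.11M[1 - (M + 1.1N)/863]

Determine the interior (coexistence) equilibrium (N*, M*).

N* ≈ 229, M* ≈ 611

Setting both brackets to zero gives the nullclines N + 0.388M = 466 and 1.1N + M = 863.
Substituting M = 863 - 1.1N into the first: N(1 - 0.388·1.1) = 466 - 0.388·863.
So N* = 131/0.573 = 229, and then M* = 863 - 1.1·229 = 611.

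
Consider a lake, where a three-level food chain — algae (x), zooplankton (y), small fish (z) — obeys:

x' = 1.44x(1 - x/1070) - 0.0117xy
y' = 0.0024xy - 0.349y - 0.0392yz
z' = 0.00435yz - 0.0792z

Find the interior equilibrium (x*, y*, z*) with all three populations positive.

From dz/dt = 0: 0.00435y* = 0.0792, so y* = 18.2.
From dx/dt = 0: 1.44(1 - x*/1070) = 0.0117·18.2, giving x* = 1070·(1 - 0.148) = 912.
From dy/dt = 0: 0.0024·912 - 0.349 = 0.0392z*, so z* = 1.84/0.0392 = 46.9.

x* ≈ 912, y* ≈ 18.2, z* ≈ 46.9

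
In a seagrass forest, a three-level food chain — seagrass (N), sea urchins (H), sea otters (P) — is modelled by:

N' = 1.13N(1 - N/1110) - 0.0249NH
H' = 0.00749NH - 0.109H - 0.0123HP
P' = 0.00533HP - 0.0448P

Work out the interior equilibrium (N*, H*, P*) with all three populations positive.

N* ≈ 904, H* ≈ 8.41, P* ≈ 542

From dP/dt = 0: 0.00533H* = 0.0448, so H* = 8.41.
From dN/dt = 0: 1.13(1 - N*/1110) = 0.0249·8.41, giving N* = 1110·(1 - 0.185) = 904.
From dH/dt = 0: 0.00749·904 - 0.109 = 0.0123P*, so P* = 6.67/0.0123 = 542.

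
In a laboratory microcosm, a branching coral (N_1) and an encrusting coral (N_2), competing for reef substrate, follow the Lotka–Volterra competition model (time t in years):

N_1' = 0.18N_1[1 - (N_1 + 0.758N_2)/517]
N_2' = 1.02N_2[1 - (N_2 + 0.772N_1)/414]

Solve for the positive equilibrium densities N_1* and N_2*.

Setting both brackets to zero gives the nullclines N_1 + 0.758N_2 = 517 and 0.772N_1 + N_2 = 414.
Substituting N_2 = 414 - 0.772N_1 into the first: N_1(1 - 0.758·0.772) = 517 - 0.758·414.
So N_1* = 203/0.415 = 490, and then N_2* = 414 - 0.772·490 = 35.9.

N_1* ≈ 490, N_2* ≈ 35.9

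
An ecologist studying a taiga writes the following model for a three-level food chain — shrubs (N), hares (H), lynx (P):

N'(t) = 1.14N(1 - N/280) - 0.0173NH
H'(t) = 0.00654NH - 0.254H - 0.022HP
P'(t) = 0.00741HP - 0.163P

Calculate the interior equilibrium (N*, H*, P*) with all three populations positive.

From dP/dt = 0: 0.00741H* = 0.163, so H* = 22.
From dN/dt = 0: 1.14(1 - N*/280) = 0.0173·22, giving N* = 280·(1 - 0.334) = 187.
From dH/dt = 0: 0.00654·187 - 0.254 = 0.022P*, so P* = 0.966/0.022 = 43.9.

N* ≈ 187, H* ≈ 22, P* ≈ 43.9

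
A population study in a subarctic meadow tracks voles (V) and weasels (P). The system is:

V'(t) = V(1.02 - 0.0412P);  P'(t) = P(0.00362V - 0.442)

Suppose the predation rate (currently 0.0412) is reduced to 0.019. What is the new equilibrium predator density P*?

P* ≈ 53.7

At the interior fixed point, setting dV/dt = 0 with V > 0 fixes P* = (prey growth rate)/(VP coefficient) — independent of the other coefficients.
With the change, P* = 1.02/0.019 = 53.7; it rises from 24.8.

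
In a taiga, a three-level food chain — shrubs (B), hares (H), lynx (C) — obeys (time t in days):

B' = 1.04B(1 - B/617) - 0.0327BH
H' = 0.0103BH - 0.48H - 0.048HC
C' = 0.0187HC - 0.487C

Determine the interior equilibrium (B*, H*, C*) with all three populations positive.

B* ≈ 112, H* ≈ 26, C* ≈ 14

From dC/dt = 0: 0.0187H* = 0.487, so H* = 26.
From dB/dt = 0: 1.04(1 - B*/617) = 0.0327·26, giving B* = 617·(1 - 0.819) = 112.
From dH/dt = 0: 0.0103·112 - 0.48 = 0.048C*, so C* = 0.671/0.048 = 14.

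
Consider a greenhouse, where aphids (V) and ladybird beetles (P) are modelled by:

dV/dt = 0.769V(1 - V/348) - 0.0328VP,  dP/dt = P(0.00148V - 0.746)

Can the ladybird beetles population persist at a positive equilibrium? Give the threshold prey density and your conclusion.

The predator equation gives dP/dt > 0 only when V > 0.746/0.00148 = 504.
Without the predator, V → K = 348. Since 348 < 504, the predator cannot invade.

Threshold V = 504; K < 504, so no, the predator goes extinct.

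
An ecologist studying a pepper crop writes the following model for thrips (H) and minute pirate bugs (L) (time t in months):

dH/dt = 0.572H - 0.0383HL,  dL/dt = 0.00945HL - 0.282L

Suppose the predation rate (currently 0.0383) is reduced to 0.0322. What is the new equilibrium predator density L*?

L* ≈ 17.8

At the interior fixed point, setting dH/dt = 0 with H > 0 fixes L* = (prey growth rate)/(HL coefficient) — independent of the other coefficients.
With the change, L* = 0.572/0.0322 = 17.8; it rises from 14.9.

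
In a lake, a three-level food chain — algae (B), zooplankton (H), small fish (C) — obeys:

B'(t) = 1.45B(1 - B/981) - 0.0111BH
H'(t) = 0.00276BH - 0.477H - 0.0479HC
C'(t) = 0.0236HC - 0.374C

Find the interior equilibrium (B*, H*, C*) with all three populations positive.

B* ≈ 862, H* ≈ 15.8, C* ≈ 39.7

From dC/dt = 0: 0.0236H* = 0.374, so H* = 15.8.
From dB/dt = 0: 1.45(1 - B*/981) = 0.0111·15.8, giving B* = 981·(1 - 0.121) = 862.
From dH/dt = 0: 0.00276·862 - 0.477 = 0.0479C*, so C* = 1.9/0.0479 = 39.7.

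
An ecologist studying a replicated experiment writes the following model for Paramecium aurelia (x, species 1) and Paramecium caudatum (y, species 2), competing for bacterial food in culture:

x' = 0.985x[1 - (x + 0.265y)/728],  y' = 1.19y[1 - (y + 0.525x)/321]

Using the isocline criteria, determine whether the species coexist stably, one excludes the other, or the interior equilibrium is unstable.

species 1 excludes species 2

Compare the nullcline intercepts: K1/α12 = 728/0.265 = 2750 > K2 = 321; K2/α21 = 321/0.525 = 611 < K1 = 728.
Since the inequalities point opposite ways, species 1 can invade but species 2 cannot.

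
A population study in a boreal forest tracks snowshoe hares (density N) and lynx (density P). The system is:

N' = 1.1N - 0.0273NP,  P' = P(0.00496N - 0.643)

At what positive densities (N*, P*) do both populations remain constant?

N* ≈ 130, P* ≈ 40.3

Set dP/dt = 0 with P > 0: 0.00496N - 0.643 = 0, so N* = 0.643/0.00496 = 130.
Set dN/dt = 0 with N > 0: 1.1 - 0.0273P = 0, so P* = 1.1/0.0273 = 40.3.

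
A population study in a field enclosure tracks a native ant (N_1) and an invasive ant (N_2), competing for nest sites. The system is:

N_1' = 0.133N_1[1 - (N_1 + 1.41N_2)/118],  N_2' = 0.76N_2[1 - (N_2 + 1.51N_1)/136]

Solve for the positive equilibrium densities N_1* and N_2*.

N_1* ≈ 65.3, N_2* ≈ 37.4

Setting both brackets to zero gives the nullclines N_1 + 1.41N_2 = 118 and 1.51N_1 + N_2 = 136.
Substituting N_2 = 136 - 1.51N_1 into the first: N_1(1 - 1.41·1.51) = 118 - 1.41·136.
So N_1* = -73.8/-1.13 = 65.3, and then N_2* = 136 - 1.51·65.3 = 37.4.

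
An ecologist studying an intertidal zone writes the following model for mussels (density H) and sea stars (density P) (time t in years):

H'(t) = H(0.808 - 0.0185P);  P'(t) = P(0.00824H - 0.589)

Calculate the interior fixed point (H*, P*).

Set dP/dt = 0 with P > 0: 0.00824H - 0.589 = 0, so H* = 0.589/0.00824 = 71.5.
Set dH/dt = 0 with H > 0: 0.808 - 0.0185P = 0, so P* = 0.808/0.0185 = 43.7.

H* ≈ 71.5, P* ≈ 43.7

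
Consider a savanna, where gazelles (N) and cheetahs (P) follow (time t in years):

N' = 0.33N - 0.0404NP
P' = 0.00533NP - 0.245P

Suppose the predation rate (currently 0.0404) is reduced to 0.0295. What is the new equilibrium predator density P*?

At the interior fixed point, setting dN/dt = 0 with N > 0 fixes P* = (prey growth rate)/(NP coefficient) — independent of the other coefficients.
With the change, P* = 0.33/0.0295 = 11.2; it rises from 8.17.

P* ≈ 11.2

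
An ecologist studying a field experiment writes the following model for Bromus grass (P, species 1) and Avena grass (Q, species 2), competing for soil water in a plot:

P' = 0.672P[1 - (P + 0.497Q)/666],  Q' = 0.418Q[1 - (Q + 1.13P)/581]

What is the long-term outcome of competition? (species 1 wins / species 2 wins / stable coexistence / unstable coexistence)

species 1 excludes species 2

Compare the nullcline intercepts: K1/α12 = 666/0.497 = 1340 > K2 = 581; K2/α21 = 581/1.13 = 514 < K1 = 666.
Since the inequalities point opposite ways, species 1 can invade but species 2 cannot.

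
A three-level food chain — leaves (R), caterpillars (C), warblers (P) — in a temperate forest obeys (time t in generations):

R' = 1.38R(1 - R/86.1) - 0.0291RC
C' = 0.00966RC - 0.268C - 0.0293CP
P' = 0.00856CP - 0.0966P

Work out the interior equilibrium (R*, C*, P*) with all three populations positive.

From dP/dt = 0: 0.00856C* = 0.0966, so C* = 11.3.
From dR/dt = 0: 1.38(1 - R*/86.1) = 0.0291·11.3, giving R* = 86.1·(1 - 0.238) = 65.6.
From dC/dt = 0: 0.00966·65.6 - 0.268 = 0.0293P*, so P* = 0.366/0.0293 = 12.5.

R* ≈ 65.6, C* ≈ 11.3, P* ≈ 12.5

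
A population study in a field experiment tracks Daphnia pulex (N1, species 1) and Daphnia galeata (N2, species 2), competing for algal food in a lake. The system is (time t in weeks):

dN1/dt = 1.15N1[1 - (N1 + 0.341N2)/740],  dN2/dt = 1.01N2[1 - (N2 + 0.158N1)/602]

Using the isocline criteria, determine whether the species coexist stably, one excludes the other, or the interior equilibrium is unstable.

Compare the nullcline intercepts: K1/α12 = 740/0.341 = 2170 > K2 = 602; K2/α21 = 602/0.158 = 3810 > K1 = 740.
Since both inequalities hold, each species can invade when rare, so the interior equilibrium is stable.

stable coexistence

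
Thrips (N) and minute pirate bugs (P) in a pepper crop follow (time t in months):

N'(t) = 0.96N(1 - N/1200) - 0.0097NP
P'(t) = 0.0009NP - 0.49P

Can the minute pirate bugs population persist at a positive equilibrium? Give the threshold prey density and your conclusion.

Threshold N = 544; K > 544, so yes, the predator persists.

The predator equation gives dP/dt > 0 only when N > 0.49/0.0009 = 544.
Without the predator, N → K = 1200. Since 1200 > 544, the predator can invade and persist.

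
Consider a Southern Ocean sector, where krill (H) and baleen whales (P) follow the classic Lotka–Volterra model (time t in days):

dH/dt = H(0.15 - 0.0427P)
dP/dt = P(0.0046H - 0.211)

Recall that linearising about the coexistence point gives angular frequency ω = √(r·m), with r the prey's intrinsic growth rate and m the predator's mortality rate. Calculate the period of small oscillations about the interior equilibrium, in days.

Here r = 0.15 and m = 0.211, so r·m = 0.0316.
ω = √0.0316 = 0.178 per day, hence T = 2π/ω ≈ 35.3 days.

T ≈ 35.3 days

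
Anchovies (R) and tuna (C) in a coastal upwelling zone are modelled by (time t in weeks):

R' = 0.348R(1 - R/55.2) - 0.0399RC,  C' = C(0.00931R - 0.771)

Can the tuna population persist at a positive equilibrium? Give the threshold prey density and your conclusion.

Threshold R = 82.8; K < 82.8, so no, the predator goes extinct.

The predator equation gives dC/dt > 0 only when R > 0.771/0.00931 = 82.8.
Without the predator, R → K = 55.2. Since 55.2 < 82.8, the predator cannot invade.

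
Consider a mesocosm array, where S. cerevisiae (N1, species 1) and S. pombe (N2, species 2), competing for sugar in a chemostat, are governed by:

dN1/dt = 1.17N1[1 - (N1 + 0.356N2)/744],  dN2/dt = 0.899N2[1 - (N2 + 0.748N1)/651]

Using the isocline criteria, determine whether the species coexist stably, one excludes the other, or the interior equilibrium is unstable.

stable coexistence

Compare the nullcline intercepts: K1/α12 = 744/0.356 = 2090 > K2 = 651; K2/α21 = 651/0.748 = 870 > K1 = 744.
Since both inequalities hold, each species can invade when rare, so the interior equilibrium is stable.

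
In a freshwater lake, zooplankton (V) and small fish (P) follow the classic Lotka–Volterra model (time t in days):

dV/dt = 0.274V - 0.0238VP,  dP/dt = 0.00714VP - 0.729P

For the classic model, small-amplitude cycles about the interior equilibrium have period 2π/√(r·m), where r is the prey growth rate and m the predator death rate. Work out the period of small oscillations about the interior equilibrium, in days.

T ≈ 14.1 days

Here r = 0.274 and m = 0.729, so r·m = 0.2.
ω = √0.2 = 0.447 per day, hence T = 2π/ω ≈ 14.1 days.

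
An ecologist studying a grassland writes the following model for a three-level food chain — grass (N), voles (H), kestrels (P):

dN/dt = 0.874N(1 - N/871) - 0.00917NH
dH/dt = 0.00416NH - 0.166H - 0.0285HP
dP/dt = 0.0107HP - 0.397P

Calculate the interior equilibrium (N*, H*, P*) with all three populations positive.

From dP/dt = 0: 0.0107H* = 0.397, so H* = 37.1.
From dN/dt = 0: 0.874(1 - N*/871) = 0.00917·37.1, giving N* = 871·(1 - 0.389) = 532.
From dH/dt = 0: 0.00416·532 - 0.166 = 0.0285P*, so P* = 2.05/0.0285 = 71.8.

N* ≈ 532, H* ≈ 37.1, P* ≈ 71.8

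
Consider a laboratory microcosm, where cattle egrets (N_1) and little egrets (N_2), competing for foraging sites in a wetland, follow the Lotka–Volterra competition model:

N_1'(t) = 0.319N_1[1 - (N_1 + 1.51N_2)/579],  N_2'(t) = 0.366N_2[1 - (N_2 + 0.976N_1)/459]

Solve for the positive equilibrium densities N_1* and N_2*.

Setting both brackets to zero gives the nullclines N_1 + 1.51N_2 = 579 and 0.976N_1 + N_2 = 459.
Substituting N_2 = 459 - 0.976N_1 into the first: N_1(1 - 1.51·0.976) = 579 - 1.51·459.
So N_1* = -114/-0.474 = 241, and then N_2* = 459 - 0.976·241 = 224.

N_1* ≈ 241, N_2* ≈ 224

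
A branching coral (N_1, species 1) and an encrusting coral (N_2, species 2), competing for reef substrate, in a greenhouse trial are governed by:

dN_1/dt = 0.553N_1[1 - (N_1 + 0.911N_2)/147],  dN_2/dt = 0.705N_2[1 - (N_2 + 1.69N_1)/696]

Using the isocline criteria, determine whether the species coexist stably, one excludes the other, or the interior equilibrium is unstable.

species 2 excludes species 1

Compare the nullcline intercepts: K1/α12 = 147/0.911 = 161 < K2 = 696; K2/α21 = 696/1.69 = 412 > K1 = 147.
Since the inequalities point opposite ways, species 2 can invade but species 1 cannot.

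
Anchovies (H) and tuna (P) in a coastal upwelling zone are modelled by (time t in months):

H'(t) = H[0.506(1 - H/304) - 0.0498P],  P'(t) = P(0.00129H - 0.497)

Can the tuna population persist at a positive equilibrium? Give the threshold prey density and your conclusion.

The predator equation gives dP/dt > 0 only when H > 0.497/0.00129 = 385.
Without the predator, H → K = 304. Since 304 < 385, the predator cannot invade.

Threshold H = 385; K < 385, so no, the predator goes extinct.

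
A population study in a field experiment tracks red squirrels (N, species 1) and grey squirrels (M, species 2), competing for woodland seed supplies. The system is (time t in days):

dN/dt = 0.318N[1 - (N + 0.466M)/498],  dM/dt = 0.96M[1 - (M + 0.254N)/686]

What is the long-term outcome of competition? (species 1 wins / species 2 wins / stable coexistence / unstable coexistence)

Compare the nullcline intercepts: K1/α12 = 498/0.466 = 1070 > K2 = 686; K2/α21 = 686/0.254 = 2700 > K1 = 498.
Since both inequalities hold, each species can invade when rare, so the interior equilibrium is stable.

stable coexistence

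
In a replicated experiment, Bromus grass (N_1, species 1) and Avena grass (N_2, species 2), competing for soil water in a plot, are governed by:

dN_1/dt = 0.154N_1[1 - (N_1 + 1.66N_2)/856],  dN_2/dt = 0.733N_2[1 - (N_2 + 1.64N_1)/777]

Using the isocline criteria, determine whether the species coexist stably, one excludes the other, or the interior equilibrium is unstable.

unstable coexistence (outcome depends on initial conditions)

Compare the nullcline intercepts: K1/α12 = 856/1.66 = 516 < K2 = 777; K2/α21 = 777/1.64 = 474 < K1 = 856.
Since both are reversed, neither can invade when rare; the interior point is a saddle.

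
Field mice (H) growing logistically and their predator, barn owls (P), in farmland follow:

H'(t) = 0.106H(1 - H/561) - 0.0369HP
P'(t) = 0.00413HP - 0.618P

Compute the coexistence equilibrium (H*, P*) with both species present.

From dP/dt = 0 with P > 0: 0.00413H* = 0.618, so H* = 150.
Substitute into dH/dt = 0: 0.106(1 - 150/561) = 0.0369P*.
The bracket is 0.733, giving P* = 0.0777/0.0369 = 2.11.

H* ≈ 150, P* ≈ 2.11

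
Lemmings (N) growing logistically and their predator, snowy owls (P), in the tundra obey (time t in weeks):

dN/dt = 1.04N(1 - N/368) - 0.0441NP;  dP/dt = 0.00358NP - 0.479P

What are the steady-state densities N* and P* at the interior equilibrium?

N* ≈ 134, P* ≈ 15

From dP/dt = 0 with P > 0: 0.00358N* = 0.479, so N* = 134.
Substitute into dN/dt = 0: 1.04(1 - 134/368) = 0.0441P*.
The bracket is 0.636, giving P* = 0.662/0.0441 = 15.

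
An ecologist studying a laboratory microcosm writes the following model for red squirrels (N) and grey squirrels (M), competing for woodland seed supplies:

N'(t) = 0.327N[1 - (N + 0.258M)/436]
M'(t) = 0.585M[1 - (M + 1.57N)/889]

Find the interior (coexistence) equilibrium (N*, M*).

Setting both brackets to zero gives the nullclines N + 0.258M = 436 and 1.57N + M = 889.
Substituting M = 889 - 1.57N into the first: N(1 - 0.258·1.57) = 436 - 0.258·889.
So N* = 207/0.595 = 347, and then M* = 889 - 1.57·347 = 344.

N* ≈ 347, M* ≈ 344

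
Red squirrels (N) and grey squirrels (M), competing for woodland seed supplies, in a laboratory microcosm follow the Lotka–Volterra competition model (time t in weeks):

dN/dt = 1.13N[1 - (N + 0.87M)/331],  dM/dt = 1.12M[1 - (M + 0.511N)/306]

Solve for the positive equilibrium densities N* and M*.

Setting both brackets to zero gives the nullclines N + 0.87M = 331 and 0.511N + M = 306.
Substituting M = 306 - 0.511N into the first: N(1 - 0.87·0.511) = 331 - 0.87·306.
So N* = 64.8/0.555 = 117, and then M* = 306 - 0.511·117 = 246.

N* ≈ 117, M* ≈ 246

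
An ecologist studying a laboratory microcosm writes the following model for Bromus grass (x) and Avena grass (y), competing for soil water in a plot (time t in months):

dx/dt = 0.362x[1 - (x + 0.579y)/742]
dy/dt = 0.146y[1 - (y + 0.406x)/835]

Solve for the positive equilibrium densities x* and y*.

Setting both brackets to zero gives the nullclines x + 0.579y = 742 and 0.406x + y = 835.
Substituting y = 835 - 0.406x into the first: x(1 - 0.579·0.406) = 742 - 0.579·835.
So x* = 259/0.765 = 338, and then y* = 835 - 0.406·338 = 698.

x* ≈ 338, y* ≈ 698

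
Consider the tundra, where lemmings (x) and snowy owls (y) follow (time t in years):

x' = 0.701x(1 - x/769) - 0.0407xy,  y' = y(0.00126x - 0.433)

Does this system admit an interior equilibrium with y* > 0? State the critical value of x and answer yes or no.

The predator equation gives dy/dt > 0 only when x > 0.433/0.00126 = 344.
Without the predator, x → K = 769. Since 769 > 344, the predator can invade and persist.

Threshold x = 344; K > 344, so yes, the predator persists.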